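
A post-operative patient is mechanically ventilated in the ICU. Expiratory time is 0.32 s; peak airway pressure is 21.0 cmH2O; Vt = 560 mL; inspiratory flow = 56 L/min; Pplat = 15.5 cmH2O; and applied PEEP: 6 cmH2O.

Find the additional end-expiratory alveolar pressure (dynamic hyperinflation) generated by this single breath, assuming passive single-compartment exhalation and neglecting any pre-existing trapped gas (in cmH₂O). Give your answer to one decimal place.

3.8

Flow: 56 L/min ÷ 60 = 0.9333 L/s.
R = (PIP − Pplat)/V̇ = (21.0 − 15.5) / 0.9333 = 5.5/0.9333 = 5.893 cmH2O·s/L.
C = Vt/(Pplat − PEEP) = 560.0 / (15.5 − 6) = 560.0/9.5 = 58.947 mL/cmH2O.
τ = R × C = 5.893 × 0.05895 L/cmH2O = 0.3474 s.
Fraction remaining = e^(−Te/τ) = e^(−0.32/0.3474) = 0.3981; trapped volume = 560.0 × 0.3981 = 222.94 mL.
Additional alveolar pressure from trapping ≈ V_trapped / C = 222.94 / 58.947 = 3.782 cmH2O.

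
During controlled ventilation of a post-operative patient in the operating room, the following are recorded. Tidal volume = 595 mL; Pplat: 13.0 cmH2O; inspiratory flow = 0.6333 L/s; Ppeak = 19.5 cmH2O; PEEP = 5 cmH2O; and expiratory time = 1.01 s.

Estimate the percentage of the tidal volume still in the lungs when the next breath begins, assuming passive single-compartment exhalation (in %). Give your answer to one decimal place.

26.6

R = (PIP − Pplat)/V̇ = (19.5 − 13.0) / 0.6333 = 6.5/0.6333 = 10.264 cmH2O·s/L.
C = Vt/(Pplat − PEEP) = 595.0 / (13.0 − 5) = 595.0/8.0 = 74.375 mL/cmH2O.
τ = R × C = 10.264 × 0.07438 L/cmH2O = 0.7634 s.
Fraction remaining at end-expiration = e^(−Te/τ) = e^(−1.01/0.7634) = 0.2663 → 26.63%.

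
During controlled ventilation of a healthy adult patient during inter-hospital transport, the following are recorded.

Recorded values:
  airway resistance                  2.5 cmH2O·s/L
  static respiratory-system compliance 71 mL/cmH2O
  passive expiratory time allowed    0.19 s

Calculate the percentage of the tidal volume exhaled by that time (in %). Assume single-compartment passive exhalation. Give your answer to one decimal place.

τ = R × C = 2.5 × 71 mL/cmH2O = 2.5 × 0.071 L/cmH2O = 0.1775 s.
Passive exhalation: V(t)/V₀ = e^(−t/τ) = e^(−0.19/0.1775) = 0.3429.
Fraction exhaled = 1 − 0.3429 = 0.6571 → 65.71%.

65.7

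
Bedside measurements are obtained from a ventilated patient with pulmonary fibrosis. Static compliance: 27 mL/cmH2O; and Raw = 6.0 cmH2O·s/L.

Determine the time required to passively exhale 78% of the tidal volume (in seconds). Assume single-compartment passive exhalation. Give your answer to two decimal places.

τ = R × C = 6.0 × 27 mL/cmH2O = 6.0 × 0.027 L/cmH2O = 0.162 s.
Exhaled fraction f = 1 − e^(−t/τ) → t = −τ·ln(1 − f) = −0.162·ln(0.22) = 0.2453 s.

0.25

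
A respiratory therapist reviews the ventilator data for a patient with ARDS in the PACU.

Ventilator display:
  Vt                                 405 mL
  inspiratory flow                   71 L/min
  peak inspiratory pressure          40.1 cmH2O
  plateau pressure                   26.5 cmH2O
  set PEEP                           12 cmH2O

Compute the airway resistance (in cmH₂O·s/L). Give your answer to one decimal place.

Flow: 71 L/min ÷ 60 = 1.1833 L/s.
Raw = (PIP − Pplat) / flow = (40.1 − 26.5) / 1.1833 = 13.6 / 1.1833 = 11.493 cmH2O·s/L.

11.5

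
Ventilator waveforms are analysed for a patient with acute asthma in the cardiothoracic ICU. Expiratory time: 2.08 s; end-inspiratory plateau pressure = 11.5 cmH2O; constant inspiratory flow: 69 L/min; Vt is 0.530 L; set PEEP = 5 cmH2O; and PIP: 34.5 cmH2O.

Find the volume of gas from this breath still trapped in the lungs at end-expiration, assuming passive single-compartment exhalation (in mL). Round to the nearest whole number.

Flow: 69 L/min ÷ 60 = 1.15 L/s.
R = (PIP − Pplat)/V̇ = (34.5 − 11.5) / 1.15 = 23.0/1.15 = 20.0 cmH2O·s/L.
C = Vt/(Pplat − PEEP) = 530.0 / (11.5 − 5) = 530.0/6.5 = 81.538 mL/cmH2O.
τ = R × C = 20.0 × 0.08154 L/cmH2O = 1.631 s.
Fraction remaining = e^(−Te/τ) = e^(−2.08/1.631) = 0.2793.
Trapped volume = 530.0 × 0.2793 = 148.03 mL.

148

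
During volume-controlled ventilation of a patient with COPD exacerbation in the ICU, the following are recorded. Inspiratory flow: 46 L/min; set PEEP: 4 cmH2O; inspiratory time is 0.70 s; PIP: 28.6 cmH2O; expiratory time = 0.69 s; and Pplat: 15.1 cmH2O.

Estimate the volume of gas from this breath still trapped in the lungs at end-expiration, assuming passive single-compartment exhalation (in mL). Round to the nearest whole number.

239

Flow: 46 L/min ÷ 60 = 0.7667 L/s.
Vt = flow × Ti = 0.7667 L/s × 0.70 s × 1000 mL/L = 536.69 mL.
R = (PIP − Pplat)/V̇ = (28.6 − 15.1) / 0.7667 = 13.5/0.7667 = 17.608 cmH2O·s/L.
C = Vt/(Pplat − PEEP) = 536.69 / (15.1 − 4) = 536.69/11.1 = 48.35 mL/cmH2O.
τ = R × C = 17.608 × 0.04835 L/cmH2O = 0.8513 s.
Fraction remaining = e^(−Te/τ) = e^(−0.69/0.8513) = 0.4446.
Trapped volume = 536.69 × 0.4446 = 238.61 mL.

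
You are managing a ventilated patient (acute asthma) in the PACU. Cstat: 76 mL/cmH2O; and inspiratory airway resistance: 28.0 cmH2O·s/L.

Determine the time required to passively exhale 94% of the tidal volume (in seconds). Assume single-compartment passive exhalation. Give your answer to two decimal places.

5.99

τ = R × C = 28.0 × 76 mL/cmH2O = 28.0 × 0.076 L/cmH2O = 2.128 s.
Exhaled fraction f = 1 − e^(−t/τ) → t = −τ·ln(1 − f) = −2.128·ln(0.06) = 5.987 s.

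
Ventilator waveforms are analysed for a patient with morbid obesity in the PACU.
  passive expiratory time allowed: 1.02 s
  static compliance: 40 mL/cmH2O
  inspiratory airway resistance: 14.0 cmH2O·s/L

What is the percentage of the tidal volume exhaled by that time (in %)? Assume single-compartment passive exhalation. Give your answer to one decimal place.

83.8

τ = R × C = 14.0 × 40 mL/cmH2O = 14.0 × 0.040 L/cmH2O = 0.56 s.
Passive exhalation: V(t)/V₀ = e^(−t/τ) = e^(−1.02/0.56) = 0.1618.
Fraction exhaled = 1 − 0.1618 = 0.8382 → 83.82%.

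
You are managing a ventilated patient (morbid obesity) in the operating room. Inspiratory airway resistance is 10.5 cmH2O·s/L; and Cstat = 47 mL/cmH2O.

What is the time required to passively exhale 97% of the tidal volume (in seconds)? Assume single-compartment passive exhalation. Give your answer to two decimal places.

1.73

τ = R × C = 10.5 × 47 mL/cmH2O = 10.5 × 0.047 L/cmH2O = 0.4935 s.
Exhaled fraction f = 1 − e^(−t/τ) → t = −τ·ln(1 − f) = −0.4935·ln(0.03) = 1.73 s.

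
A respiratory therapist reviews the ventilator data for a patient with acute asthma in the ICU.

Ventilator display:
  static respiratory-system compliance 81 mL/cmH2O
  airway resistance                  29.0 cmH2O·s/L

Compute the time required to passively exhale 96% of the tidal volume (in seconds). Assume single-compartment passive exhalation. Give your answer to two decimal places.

7.56

τ = R × C = 29.0 × 81 mL/cmH2O = 29.0 × 0.081 L/cmH2O = 2.349 s.
Exhaled fraction f = 1 − e^(−t/τ) → t = −τ·ln(1 − f) = −2.349·ln(0.04) = 7.561 s.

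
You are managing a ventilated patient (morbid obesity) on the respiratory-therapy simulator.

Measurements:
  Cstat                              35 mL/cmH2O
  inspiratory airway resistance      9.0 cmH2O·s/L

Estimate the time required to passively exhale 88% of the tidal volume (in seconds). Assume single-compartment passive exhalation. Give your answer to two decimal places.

0.67

τ = R × C = 9.0 × 35 mL/cmH2O = 9.0 × 0.035 L/cmH2O = 0.315 s.
Exhaled fraction f = 1 − e^(−t/τ) → t = −τ·ln(1 − f) = −0.315·ln(0.12) = 0.6679 s.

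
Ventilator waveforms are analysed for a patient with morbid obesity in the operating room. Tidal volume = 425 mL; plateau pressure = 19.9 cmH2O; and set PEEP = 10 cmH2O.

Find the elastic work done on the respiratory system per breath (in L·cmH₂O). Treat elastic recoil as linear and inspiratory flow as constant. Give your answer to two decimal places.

2.10

Elastic work ≈ ½ × (Pplat − PEEP) × Vt = 0.5 × (19.9 − 10) × 0.425 L = 0.5 × 9.9 × 0.425 = 2.104 L·cmH2O.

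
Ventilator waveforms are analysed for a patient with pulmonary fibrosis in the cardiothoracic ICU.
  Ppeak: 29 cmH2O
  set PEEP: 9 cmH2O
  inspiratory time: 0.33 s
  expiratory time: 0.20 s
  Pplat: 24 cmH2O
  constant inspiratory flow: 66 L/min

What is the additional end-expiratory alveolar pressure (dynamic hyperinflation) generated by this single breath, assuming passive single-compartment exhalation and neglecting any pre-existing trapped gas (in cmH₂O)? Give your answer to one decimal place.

2.4

Flow: 66 L/min ÷ 60 = 1.1 L/s.
Vt = flow × Ti = 1.1 L/s × 0.33 s × 1000 mL/L = 363.0 mL.
R = (PIP − Pplat)/V̇ = (29 − 24) / 1.1 = 5.0/1.1 = 4.545 cmH2O·s/L.
C = Vt/(Pplat − PEEP) = 363.0 / (24 − 9) = 363.0/15.0 = 24.2 mL/cmH2O.
τ = R × C = 4.545 × 0.0242 L/cmH2O = 0.11 s.
Fraction remaining = e^(−Te/τ) = e^(−0.20/0.11) = 0.1623; trapped volume = 363.0 × 0.1623 = 58.915 mL.
Additional alveolar pressure from trapping ≈ V_trapped / C = 58.915 / 24.2 = 2.435 cmH2O.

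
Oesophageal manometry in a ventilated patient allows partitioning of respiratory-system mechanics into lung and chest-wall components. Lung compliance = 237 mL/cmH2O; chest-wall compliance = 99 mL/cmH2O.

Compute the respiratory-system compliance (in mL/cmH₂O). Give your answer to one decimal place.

69.8

Lung and chest wall are elastances in series: 1/Crs = 1/CL + 1/Ccw.
1/Crs = 1/237 + 1/99 = 0.01432.
Crs = 69.832 mL/cmH2O.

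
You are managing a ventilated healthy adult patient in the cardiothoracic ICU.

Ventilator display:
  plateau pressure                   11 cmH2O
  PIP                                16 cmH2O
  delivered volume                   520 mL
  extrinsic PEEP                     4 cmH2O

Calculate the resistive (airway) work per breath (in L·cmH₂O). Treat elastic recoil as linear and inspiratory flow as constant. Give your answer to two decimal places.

2.60

With constant inspiratory flow the resistive pressure is constant at PIP − Pplat = 16 − 11 = 5.0 cmH2O, so resistive work = 5.0 × 0.520 = 2.6 L·cmH2O.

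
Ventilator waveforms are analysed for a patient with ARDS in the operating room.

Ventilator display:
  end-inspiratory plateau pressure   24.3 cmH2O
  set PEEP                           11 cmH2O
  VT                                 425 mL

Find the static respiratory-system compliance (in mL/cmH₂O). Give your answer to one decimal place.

Cstat = Vt / (Pplat − PEEP) = 425 / (24.3 − 11) = 425 / 13.3 = 31.955 mL/cmH2O.

32.0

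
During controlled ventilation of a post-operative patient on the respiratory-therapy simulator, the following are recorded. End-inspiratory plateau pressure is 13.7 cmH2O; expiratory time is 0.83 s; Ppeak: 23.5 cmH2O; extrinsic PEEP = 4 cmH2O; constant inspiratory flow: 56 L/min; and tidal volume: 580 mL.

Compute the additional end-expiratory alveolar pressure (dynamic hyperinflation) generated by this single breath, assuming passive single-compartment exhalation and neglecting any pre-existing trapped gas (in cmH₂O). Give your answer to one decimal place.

Flow: 56 L/min ÷ 60 = 0.9333 L/s.
R = (PIP − Pplat)/V̇ = (23.5 − 13.7) / 0.9333 = 9.8/0.9333 = 10.5 cmH2O·s/L.
C = Vt/(Pplat − PEEP) = 580.0 / (13.7 − 4) = 580.0/9.7 = 59.794 mL/cmH2O.
τ = R × C = 10.5 × 0.05979 L/cmH2O = 0.6278 s.
Fraction remaining = e^(−Te/τ) = e^(−0.83/0.6278) = 0.2666; trapped volume = 580.0 × 0.2666 = 154.63 mL.
Additional alveolar pressure from trapping ≈ V_trapped / C = 154.63 / 59.794 = 2.586 cmH2O.

2.6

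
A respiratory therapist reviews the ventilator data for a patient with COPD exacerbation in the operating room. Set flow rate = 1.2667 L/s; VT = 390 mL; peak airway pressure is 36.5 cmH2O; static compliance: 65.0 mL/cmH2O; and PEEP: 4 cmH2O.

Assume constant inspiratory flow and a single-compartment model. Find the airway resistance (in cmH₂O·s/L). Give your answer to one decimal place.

Equation of motion (constant flow): PIP = Vt/C + R·V̇ + PEEP.
R·V̇ = PIP − Vt/C − PEEP = 36.5 − 390/65.0 − 4 = 36.5 − 6.0 − 4 = 26.5 cmH2O.
R = 26.5 / 1.2667 = 20.921 cmH2O·s/L.

20.9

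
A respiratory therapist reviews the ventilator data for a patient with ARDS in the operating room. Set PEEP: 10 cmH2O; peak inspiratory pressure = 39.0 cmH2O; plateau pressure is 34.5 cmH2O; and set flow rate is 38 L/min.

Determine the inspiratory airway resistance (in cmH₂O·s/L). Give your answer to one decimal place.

7.1

Flow: 38 L/min ÷ 60 = 0.6333 L/s.
Raw = (PIP − Pplat) / flow = (39.0 − 34.5) / 0.6333 = 4.5 / 0.6333 = 7.106 cmH2O·s/L.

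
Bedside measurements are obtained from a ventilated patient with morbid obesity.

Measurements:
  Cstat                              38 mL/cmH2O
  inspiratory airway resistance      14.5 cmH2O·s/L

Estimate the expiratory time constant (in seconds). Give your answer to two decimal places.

τ = R × C = 14.5 × 38 mL/cmH2O = 14.5 × 0.038 L/cmH2O = 0.551 s.

0.55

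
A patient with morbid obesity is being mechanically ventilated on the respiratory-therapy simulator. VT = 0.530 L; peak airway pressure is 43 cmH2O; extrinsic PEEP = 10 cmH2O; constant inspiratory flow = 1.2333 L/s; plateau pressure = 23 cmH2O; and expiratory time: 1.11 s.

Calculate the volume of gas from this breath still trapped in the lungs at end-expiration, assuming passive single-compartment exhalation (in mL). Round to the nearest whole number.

99

R = (PIP − Pplat)/V̇ = (43 − 23) / 1.2333 = 20.0/1.2333 = 16.217 cmH2O·s/L.
C = Vt/(Pplat − PEEP) = 530.0 / (23 − 10) = 530.0/13.0 = 40.769 mL/cmH2O.
τ = R × C = 16.217 × 0.04077 L/cmH2O = 0.6612 s.
Fraction remaining = e^(−Te/τ) = e^(−1.11/0.6612) = 0.1866.
Trapped volume = 530.0 × 0.1866 = 98.898 mL.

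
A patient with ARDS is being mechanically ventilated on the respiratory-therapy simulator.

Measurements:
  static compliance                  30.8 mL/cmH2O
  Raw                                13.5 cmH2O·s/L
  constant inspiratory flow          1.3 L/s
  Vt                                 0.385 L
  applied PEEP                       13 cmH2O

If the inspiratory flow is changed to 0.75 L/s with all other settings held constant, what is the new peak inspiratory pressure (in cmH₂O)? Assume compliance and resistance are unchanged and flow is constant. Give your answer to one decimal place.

PIP = Vt/C + R·V̇ + PEEP (constant-flow equation of motion).
Only the resistive term changes: ΔPIP = R × ΔV̇ = 13.5 × (0.75 − 1.3) = 13.5 × -0.55 = -7.425 cmH2O.
Original PIP = 385/30.8 + 13.5×1.3 + 13 = 43.05 cmH2O; new PIP = 43.05 + (-7.425) = 35.625 cmH2O.

35.6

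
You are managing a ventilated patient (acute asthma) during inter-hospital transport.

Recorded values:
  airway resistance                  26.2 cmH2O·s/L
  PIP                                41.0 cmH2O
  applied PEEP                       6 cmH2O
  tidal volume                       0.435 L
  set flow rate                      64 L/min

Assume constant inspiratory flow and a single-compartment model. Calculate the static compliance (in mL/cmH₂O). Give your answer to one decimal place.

Flow: 64 L/min ÷ 60 = 1.0667 L/s.
Equation of motion (constant flow): PIP = Vt/C + R·V̇ + PEEP.
Vt/C = PIP − R·V̇ − PEEP = 41.0 − 26.2×1.0667 − 6 = 41.0 − 27.948 − 6 = 7.052 cmH2O.
C = Vt / 7.052 = 435 / 7.052 = 61.685 mL/cmH2O.

61.7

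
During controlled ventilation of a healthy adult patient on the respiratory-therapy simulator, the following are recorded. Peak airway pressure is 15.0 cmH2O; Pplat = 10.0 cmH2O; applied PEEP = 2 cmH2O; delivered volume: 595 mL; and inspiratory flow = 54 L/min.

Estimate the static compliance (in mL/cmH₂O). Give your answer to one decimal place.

Cstat = Vt / (Pplat − PEEP) = 595 / (10.0 − 2) = 595 / 8.0 = 74.375 mL/cmH2O.

74.4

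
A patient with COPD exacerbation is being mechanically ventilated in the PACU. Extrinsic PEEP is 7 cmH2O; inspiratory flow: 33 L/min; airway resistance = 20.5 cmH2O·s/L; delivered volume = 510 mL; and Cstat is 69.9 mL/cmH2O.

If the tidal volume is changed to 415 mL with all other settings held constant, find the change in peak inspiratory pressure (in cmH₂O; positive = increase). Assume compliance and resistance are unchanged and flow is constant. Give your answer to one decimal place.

-1.4

PIP = Vt/C + R·V̇ + PEEP (constant-flow equation of motion).
Only the elastic term changes: ΔPIP = ΔVt / C = (415 − 510) / 69.9 = -1.359 cmH2O.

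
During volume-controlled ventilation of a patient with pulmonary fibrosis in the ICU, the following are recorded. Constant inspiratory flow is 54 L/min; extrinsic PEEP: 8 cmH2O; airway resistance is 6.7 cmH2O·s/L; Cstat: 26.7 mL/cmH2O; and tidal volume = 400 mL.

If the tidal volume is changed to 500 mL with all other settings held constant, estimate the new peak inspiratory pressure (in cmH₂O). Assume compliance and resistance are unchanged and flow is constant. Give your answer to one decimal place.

32.8

Flow: 54 L/min ÷ 60 = 0.9 L/s.
PIP = Vt/C + R·V̇ + PEEP (constant-flow equation of motion).
Only the elastic term changes: ΔPIP = ΔVt / C = (500 − 400) / 26.7 = 3.745 cmH2O.
Original PIP = 400/26.7 + 6.7×0.9 + 8 = 29.011 cmH2O; new PIP = 29.011 + (3.745) = 32.756 cmH2O.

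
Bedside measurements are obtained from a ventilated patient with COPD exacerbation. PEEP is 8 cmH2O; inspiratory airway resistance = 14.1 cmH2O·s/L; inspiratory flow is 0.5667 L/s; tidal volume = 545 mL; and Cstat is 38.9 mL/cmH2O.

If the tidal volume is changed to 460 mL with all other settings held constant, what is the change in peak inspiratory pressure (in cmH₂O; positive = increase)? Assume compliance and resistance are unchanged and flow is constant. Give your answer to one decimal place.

PIP = Vt/C + R·V̇ + PEEP (constant-flow equation of motion).
Only the elastic term changes: ΔPIP = ΔVt / C = (460 − 545) / 38.9 = -2.185 cmH2O.

-2.2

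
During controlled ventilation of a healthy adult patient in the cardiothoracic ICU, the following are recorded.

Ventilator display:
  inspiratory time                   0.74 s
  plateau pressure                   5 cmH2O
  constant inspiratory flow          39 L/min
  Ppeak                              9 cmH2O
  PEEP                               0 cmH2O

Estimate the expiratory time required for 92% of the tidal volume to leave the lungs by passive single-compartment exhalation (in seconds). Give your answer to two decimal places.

Flow: 39 L/min ÷ 60 = 0.65 L/s.
Vt = flow × Ti = 0.65 L/s × 0.74 s × 1000 mL/L = 481.0 mL.
R = (PIP − Pplat)/V̇ = (9 − 5) / 0.65 = 4.0/0.65 = 6.154 cmH2O·s/L.
C = Vt/(Pplat − PEEP) = 481.0 / (5 − 0) = 481.0/5.0 = 96.2 mL/cmH2O.
τ = R × C = 6.154 × 0.0962 L/cmH2O = 0.592 s.
t = −τ·ln(1 − 0.92) = −0.592·ln(0.08) = 1.495 s.

1.50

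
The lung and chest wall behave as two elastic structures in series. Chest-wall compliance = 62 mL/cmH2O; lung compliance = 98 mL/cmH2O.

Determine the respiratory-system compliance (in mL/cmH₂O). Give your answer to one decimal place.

Lung and chest wall are elastances in series: 1/Crs = 1/CL + 1/Ccw.
1/Crs = 1/98 + 1/62 = 0.02633.
Crs = 37.979 mL/cmH2O.

38.0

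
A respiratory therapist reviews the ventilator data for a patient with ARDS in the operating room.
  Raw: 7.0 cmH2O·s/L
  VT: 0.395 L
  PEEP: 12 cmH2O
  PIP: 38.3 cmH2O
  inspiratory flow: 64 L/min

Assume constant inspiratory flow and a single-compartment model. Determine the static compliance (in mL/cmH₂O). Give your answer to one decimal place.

Flow: 64 L/min ÷ 60 = 1.0667 L/s.
Equation of motion (constant flow): PIP = Vt/C + R·V̇ + PEEP.
Vt/C = PIP − R·V̇ − PEEP = 38.3 − 7.0×1.0667 − 12 = 38.3 − 7.467 − 12 = 18.833 cmH2O.
C = Vt / 18.833 = 395 / 18.833 = 20.974 mL/cmH2O.

21.0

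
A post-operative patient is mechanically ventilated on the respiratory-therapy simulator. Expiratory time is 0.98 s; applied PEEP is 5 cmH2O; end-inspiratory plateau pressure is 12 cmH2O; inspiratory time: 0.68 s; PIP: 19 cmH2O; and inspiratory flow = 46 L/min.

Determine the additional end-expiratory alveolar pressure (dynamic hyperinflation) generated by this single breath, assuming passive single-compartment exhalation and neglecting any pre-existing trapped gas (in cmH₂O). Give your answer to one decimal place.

1.7

Flow: 46 L/min ÷ 60 = 0.7667 L/s.
Vt = flow × Ti = 0.7667 L/s × 0.68 s × 1000 mL/L = 521.36 mL.
R = (PIP − Pplat)/V̇ = (19 − 12) / 0.7667 = 7.0/0.7667 = 9.13 cmH2O·s/L.
C = Vt/(Pplat − PEEP) = 521.36 / (12 − 5) = 521.36/7.0 = 74.48 mL/cmH2O.
τ = R × C = 9.13 × 0.07448 L/cmH2O = 0.68 s.
Fraction remaining = e^(−Te/τ) = e^(−0.98/0.68) = 0.2366; trapped volume = 521.36 × 0.2366 = 123.35 mL.
Additional alveolar pressure from trapping ≈ V_trapped / C = 123.35 / 74.48 = 1.656 cmH2O.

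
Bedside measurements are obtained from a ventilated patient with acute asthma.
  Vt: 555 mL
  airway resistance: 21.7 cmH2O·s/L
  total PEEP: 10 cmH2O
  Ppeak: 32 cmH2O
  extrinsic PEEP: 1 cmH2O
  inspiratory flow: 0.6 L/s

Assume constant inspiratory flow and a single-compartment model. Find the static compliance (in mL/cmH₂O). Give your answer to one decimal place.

Total PEEP = 10 cmH2O (set 1 + intrinsic 9); this is the baseline alveolar pressure.
Equation of motion (constant flow): PIP = Vt/C + R·V̇ + PEEP.
Vt/C = PIP − R·V̇ − PEEP = 32 − 21.7×0.6 − 10 = 32 − 13.02 − 10 = 8.98 cmH2O.
C = Vt / 8.98 = 555 / 8.98 = 61.804 mL/cmH2O.

61.8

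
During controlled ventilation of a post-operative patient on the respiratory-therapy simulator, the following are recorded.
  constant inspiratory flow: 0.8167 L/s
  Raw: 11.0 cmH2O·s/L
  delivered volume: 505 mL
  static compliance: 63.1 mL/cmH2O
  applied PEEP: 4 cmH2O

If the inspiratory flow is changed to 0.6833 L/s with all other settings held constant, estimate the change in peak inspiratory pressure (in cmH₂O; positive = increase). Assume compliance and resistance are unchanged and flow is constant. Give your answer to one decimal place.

PIP = Vt/C + R·V̇ + PEEP (constant-flow equation of motion).
Only the resistive term changes: ΔPIP = R × ΔV̇ = 11.0 × (0.6833 − 0.8167) = 11.0 × -0.1334 = -1.467 cmH2O.

-1.5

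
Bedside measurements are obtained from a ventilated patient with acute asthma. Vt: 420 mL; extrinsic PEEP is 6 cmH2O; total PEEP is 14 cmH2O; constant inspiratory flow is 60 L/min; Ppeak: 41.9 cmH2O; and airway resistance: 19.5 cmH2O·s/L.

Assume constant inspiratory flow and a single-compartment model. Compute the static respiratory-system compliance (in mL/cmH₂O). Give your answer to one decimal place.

50.0

Flow: 60 L/min ÷ 60 = 1 L/s.
Total PEEP = 14 cmH2O (set 6 + intrinsic 8); this is the baseline alveolar pressure.
Equation of motion (constant flow): PIP = Vt/C + R·V̇ + PEEP.
Vt/C = PIP − R·V̇ − PEEP = 41.9 − 19.5×1 − 14 = 41.9 − 19.5 − 14 = 8.4 cmH2O.
C = Vt / 8.4 = 420 / 8.4 = 50.0 mL/cmH2O.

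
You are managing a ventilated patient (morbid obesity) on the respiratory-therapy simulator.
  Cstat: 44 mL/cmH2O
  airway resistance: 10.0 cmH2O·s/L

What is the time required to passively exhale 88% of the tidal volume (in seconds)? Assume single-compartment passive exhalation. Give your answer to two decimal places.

0.93

τ = R × C = 10.0 × 44 mL/cmH2O = 10.0 × 0.044 L/cmH2O = 0.44 s.
Exhaled fraction f = 1 − e^(−t/τ) → t = −τ·ln(1 − f) = −0.44·ln(0.12) = 0.9329 s.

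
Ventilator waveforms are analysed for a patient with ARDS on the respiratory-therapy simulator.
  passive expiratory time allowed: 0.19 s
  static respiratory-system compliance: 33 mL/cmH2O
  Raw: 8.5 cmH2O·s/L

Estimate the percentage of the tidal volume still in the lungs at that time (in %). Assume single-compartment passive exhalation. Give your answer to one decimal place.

50.8

τ = R × C = 8.5 × 33 mL/cmH2O = 8.5 × 0.033 L/cmH2O = 0.2805 s.
Passive exhalation: V(t)/V₀ = e^(−t/τ) = e^(−0.19/0.2805) = 0.508.
Fraction remaining = 0.508 → 50.8%.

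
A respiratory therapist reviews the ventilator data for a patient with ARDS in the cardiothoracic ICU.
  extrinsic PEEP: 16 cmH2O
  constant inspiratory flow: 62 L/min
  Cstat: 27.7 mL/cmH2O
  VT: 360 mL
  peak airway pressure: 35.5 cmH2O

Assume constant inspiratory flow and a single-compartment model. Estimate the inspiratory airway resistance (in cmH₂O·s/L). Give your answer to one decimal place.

Flow: 62 L/min ÷ 60 = 1.0333 L/s.
Equation of motion (constant flow): PIP = Vt/C + R·V̇ + PEEP.
R·V̇ = PIP − Vt/C − PEEP = 35.5 − 360/27.7 − 16 = 35.5 − 12.996 − 16 = 6.504 cmH2O.
R = 6.504 / 1.0333 = 6.294 cmH2O·s/L.

6.3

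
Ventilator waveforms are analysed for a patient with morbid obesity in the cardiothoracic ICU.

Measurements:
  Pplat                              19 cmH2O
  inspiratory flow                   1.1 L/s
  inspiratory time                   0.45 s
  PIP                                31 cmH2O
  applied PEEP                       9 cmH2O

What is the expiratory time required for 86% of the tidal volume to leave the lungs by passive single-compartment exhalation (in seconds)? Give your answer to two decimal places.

1.06

Vt = flow × Ti = 1.1 L/s × 0.45 s × 1000 mL/L = 495.0 mL.
R = (PIP − Pplat)/V̇ = (31 − 19) / 1.1 = 12.0/1.1 = 10.909 cmH2O·s/L.
C = Vt/(Pplat − PEEP) = 495.0 / (19 − 9) = 495.0/10.0 = 49.5 mL/cmH2O.
τ = R × C = 10.909 × 0.0495 L/cmH2O = 0.54 s.
t = −τ·ln(1 − 0.86) = −0.54·ln(0.14) = 1.062 s.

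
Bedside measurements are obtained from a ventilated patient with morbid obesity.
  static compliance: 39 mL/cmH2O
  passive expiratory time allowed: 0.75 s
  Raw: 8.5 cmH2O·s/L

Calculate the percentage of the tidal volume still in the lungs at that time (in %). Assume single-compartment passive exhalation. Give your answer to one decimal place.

10.4

τ = R × C = 8.5 × 39 mL/cmH2O = 8.5 × 0.039 L/cmH2O = 0.3315 s.
Passive exhalation: V(t)/V₀ = e^(−t/τ) = e^(−0.75/0.3315) = 0.1041.
Fraction remaining = 0.1041 → 10.41%.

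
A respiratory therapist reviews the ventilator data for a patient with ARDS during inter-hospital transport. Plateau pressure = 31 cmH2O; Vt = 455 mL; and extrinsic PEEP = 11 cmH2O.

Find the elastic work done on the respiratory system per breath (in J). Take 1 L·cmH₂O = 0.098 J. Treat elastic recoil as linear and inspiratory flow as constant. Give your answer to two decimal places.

Elastic work ≈ ½ × (Pplat − PEEP) × Vt = 0.5 × (31 − 11) × 0.455 L = 0.5 × 20.0 × 0.455 = 4.55 L·cmH2O.
× 0.098 J/(L·cmH2O) → 0.4459 J.

0.45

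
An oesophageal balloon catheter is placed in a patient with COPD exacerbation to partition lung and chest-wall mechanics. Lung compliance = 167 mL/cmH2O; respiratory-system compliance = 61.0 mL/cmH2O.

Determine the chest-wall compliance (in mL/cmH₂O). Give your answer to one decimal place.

96.1

1/Ccw = 1/Crs − 1/CL.
1/Ccw = 1/61.0 − 1/167 = 0.01041.
Ccw = 96.061 mL/cmH2O.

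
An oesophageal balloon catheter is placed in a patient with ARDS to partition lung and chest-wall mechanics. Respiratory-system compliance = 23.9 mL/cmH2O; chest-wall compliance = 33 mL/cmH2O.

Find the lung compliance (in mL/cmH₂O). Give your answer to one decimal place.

1/CL = 1/Crs − 1/Ccw.
1/CL = 1/23.9 − 1/33 = 0.01154.
CL = 86.655 mL/cmH2O.

86.7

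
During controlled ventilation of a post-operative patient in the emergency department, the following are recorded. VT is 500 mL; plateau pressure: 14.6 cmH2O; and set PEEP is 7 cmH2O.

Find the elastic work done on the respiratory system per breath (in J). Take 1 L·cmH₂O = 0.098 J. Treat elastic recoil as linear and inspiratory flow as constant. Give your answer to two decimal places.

0.19

Elastic work ≈ ½ × (Pplat − PEEP) × Vt = 0.5 × (14.6 − 7) × 0.500 L = 0.5 × 7.6 × 0.500 = 1.9 L·cmH2O.
× 0.098 J/(L·cmH2O) → 0.1862 J.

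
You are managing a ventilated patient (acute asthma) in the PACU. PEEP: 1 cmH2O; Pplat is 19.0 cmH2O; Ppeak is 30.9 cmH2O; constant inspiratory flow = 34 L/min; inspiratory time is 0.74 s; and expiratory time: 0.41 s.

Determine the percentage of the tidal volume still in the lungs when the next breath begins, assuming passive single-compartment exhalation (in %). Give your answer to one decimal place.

43.3

Flow: 34 L/min ÷ 60 = 0.5667 L/s.
Vt = flow × Ti = 0.5667 L/s × 0.74 s × 1000 mL/L = 419.36 mL.
R = (PIP − Pplat)/V̇ = (30.9 − 19.0) / 0.5667 = 11.9/0.5667 = 20.999 cmH2O·s/L.
C = Vt/(Pplat − PEEP) = 419.36 / (19.0 − 1) = 419.36/18.0 = 23.298 mL/cmH2O.
τ = R × C = 20.999 × 0.0233 L/cmH2O = 0.4893 s.
Fraction remaining at end-expiration = e^(−Te/τ) = e^(−0.41/0.4893) = 0.4326 → 43.26%.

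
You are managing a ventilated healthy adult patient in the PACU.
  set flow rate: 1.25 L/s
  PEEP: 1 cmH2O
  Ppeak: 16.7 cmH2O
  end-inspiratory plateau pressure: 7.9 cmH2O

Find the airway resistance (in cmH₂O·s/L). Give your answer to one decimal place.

Raw = (PIP − Pplat) / flow = (16.7 − 7.9) / 1.25 = 8.8 / 1.25 = 7.04 cmH2O·s/L.

7.0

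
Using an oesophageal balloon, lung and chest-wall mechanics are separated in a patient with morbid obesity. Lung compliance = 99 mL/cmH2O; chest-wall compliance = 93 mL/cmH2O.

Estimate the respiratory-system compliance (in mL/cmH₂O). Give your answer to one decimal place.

Lung and chest wall are elastances in series: 1/Crs = 1/CL + 1/Ccw.
1/Crs = 1/99 + 1/93 = 0.02085.
Crs = 47.962 mL/cmH2O.

48.0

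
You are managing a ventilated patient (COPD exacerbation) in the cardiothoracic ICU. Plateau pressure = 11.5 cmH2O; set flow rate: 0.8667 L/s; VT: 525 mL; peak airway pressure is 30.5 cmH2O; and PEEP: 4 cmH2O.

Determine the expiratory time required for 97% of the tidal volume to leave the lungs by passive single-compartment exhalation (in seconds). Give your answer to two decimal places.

R = (PIP − Pplat)/V̇ = (30.5 − 11.5) / 0.8667 = 19.0/0.8667 = 21.922 cmH2O·s/L.
C = Vt/(Pplat − PEEP) = 525.0 / (11.5 − 4) = 525.0/7.5 = 70.0 mL/cmH2O.
τ = R × C = 21.922 × 0.07 L/cmH2O = 1.535 s.
t = −τ·ln(1 − 0.97) = −1.535·ln(0.03) = 5.383 s.

5.38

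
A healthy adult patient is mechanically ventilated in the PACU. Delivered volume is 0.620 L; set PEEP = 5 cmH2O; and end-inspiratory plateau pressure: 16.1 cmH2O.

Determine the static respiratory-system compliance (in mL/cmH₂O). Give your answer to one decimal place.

55.9

Cstat = Vt / (Pplat − PEEP) = 620 / (16.1 − 5) = 620 / 11.1 = 55.856 mL/cmH2O.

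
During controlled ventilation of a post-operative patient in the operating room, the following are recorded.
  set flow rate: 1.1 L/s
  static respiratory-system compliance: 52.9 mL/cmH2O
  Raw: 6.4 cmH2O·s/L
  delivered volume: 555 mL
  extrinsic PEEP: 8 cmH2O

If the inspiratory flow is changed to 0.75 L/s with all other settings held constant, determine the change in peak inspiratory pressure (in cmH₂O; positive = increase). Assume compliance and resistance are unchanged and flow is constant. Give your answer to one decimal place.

-2.2

PIP = Vt/C + R·V̇ + PEEP (constant-flow equation of motion).
Only the resistive term changes: ΔPIP = R × ΔV̇ = 6.4 × (0.75 − 1.1) = 6.4 × -0.35 = -2.24 cmH2O.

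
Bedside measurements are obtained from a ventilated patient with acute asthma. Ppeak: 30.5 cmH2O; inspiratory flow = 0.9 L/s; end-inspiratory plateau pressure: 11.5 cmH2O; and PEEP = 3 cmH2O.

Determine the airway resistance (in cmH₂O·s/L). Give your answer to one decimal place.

Raw = (PIP − Pplat) / flow = (30.5 − 11.5) / 0.9 = 19.0 / 0.9 = 21.111 cmH2O·s/L.

21.1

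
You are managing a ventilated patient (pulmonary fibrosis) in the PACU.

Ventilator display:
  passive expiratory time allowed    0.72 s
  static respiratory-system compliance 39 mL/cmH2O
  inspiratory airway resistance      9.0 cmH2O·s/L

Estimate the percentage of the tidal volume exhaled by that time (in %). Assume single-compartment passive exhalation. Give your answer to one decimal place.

87.1

τ = R × C = 9.0 × 39 mL/cmH2O = 9.0 × 0.039 L/cmH2O = 0.351 s.
Passive exhalation: V(t)/V₀ = e^(−t/τ) = e^(−0.72/0.351) = 0.1286.
Fraction exhaled = 1 − 0.1286 = 0.8714 → 87.14%.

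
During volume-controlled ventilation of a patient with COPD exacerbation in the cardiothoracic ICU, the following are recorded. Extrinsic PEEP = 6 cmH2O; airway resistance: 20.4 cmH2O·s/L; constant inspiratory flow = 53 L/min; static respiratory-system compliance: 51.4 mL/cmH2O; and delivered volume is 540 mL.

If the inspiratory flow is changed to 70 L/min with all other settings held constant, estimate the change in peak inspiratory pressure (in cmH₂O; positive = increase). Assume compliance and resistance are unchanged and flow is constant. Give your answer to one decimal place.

Flow: 53 L/min ÷ 60 = 0.8833 L/s.
New flow: 70 L/min ÷ 60 = 1.1667 L/s.
PIP = Vt/C + R·V̇ + PEEP (constant-flow equation of motion).
Only the resistive term changes: ΔPIP = R × ΔV̇ = 20.4 × (1.1667 − 0.8833) = 20.4 × 0.2834 = 5.781 cmH2O.

5.8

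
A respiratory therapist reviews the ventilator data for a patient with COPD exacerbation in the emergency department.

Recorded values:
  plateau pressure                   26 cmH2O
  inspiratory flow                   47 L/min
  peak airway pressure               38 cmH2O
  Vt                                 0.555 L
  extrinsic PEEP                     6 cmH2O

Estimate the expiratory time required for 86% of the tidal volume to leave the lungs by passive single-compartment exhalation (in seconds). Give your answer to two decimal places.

0.84

Flow: 47 L/min ÷ 60 = 0.7833 L/s.
R = (PIP − Pplat)/V̇ = (38 − 26) / 0.7833 = 12.0/0.7833 = 15.32 cmH2O·s/L.
C = Vt/(Pplat − PEEP) = 555.0 / (26 − 6) = 555.0/20.0 = 27.75 mL/cmH2O.
τ = R × C = 15.32 × 0.02775 L/cmH2O = 0.4251 s.
t = −τ·ln(1 − 0.86) = −0.4251·ln(0.14) = 0.8358 s.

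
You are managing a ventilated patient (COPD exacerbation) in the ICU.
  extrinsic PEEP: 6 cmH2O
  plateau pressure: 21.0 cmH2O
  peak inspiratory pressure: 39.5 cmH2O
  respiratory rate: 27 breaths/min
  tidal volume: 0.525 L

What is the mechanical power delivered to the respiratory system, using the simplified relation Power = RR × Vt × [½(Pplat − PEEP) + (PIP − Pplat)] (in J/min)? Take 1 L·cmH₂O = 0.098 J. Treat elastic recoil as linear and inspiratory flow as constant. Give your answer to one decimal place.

36.1

Per-breath work = Vt × [½(Pplat−PEEP) + (PIP−Pplat)] = 0.525 × [0.5×15.0 + 18.5] = 0.525 × 26.0 = 13.65 L·cmH2O.
Power = 27 × 13.65 = 368.55 L·cmH2O/min.
× 0.098 J/(L·cmH2O) → 36.118 J/min.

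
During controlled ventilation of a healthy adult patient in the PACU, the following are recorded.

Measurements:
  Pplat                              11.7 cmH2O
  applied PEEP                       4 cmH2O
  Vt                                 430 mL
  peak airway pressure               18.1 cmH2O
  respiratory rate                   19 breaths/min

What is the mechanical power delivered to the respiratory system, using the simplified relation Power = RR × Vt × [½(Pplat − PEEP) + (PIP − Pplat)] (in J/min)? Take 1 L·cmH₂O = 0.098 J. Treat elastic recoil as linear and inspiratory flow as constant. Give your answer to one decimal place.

8.2

Per-breath work = Vt × [½(Pplat−PEEP) + (PIP−Pplat)] = 0.430 × [0.5×7.7 + 6.4] = 0.430 × 10.25 = 4.408 L·cmH2O.
Power = 19 × 4.408 = 83.752 L·cmH2O/min.
× 0.098 J/(L·cmH2O) → 8.208 J/min.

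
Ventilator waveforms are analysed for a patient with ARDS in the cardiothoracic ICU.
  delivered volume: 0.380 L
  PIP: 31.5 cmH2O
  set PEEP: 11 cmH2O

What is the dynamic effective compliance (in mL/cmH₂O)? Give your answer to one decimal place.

18.5

Dynamic compliance = Vt / (PIP − PEEP) = 380 / (31.5 − 11) = 380 / 20.5 = 18.537 mL/cmH2O.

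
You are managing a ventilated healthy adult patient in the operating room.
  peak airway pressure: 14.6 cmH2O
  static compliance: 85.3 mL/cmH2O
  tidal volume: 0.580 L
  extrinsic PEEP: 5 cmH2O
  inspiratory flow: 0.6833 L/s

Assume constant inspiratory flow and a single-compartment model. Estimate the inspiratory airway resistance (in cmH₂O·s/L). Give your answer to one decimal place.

4.1

Equation of motion (constant flow): PIP = Vt/C + R·V̇ + PEEP.
R·V̇ = PIP − Vt/C − PEEP = 14.6 − 580/85.3 − 5 = 14.6 − 6.8 − 5 = 2.8 cmH2O.
R = 2.8 / 0.6833 = 4.098 cmH2O·s/L.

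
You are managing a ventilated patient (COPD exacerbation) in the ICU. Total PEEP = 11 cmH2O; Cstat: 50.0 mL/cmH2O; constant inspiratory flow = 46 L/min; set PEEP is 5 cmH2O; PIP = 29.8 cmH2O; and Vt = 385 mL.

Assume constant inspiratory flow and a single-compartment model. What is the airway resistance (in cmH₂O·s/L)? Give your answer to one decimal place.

14.5

Flow: 46 L/min ÷ 60 = 0.7667 L/s.
Total PEEP = 11 cmH2O (set 5 + intrinsic 6); this is the baseline alveolar pressure.
Equation of motion (constant flow): PIP = Vt/C + R·V̇ + PEEP.
R·V̇ = PIP − Vt/C − PEEP = 29.8 − 385/50.0 − 11 = 29.8 − 7.7 − 11 = 11.1 cmH2O.
R = 11.1 / 0.7667 = 14.478 cmH2O·s/L.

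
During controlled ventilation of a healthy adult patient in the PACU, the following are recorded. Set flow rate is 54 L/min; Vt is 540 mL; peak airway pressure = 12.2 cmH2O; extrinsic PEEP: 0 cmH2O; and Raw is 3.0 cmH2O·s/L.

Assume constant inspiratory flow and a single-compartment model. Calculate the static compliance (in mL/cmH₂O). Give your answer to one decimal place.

56.8

Flow: 54 L/min ÷ 60 = 0.9 L/s.
Equation of motion (constant flow): PIP = Vt/C + R·V̇ + PEEP.
Vt/C = PIP − R·V̇ − PEEP = 12.2 − 3.0×0.9 − 0 = 12.2 − 2.7 − 0 = 9.5 cmH2O.
C = Vt / 9.5 = 540 / 9.5 = 56.842 mL/cmH2O.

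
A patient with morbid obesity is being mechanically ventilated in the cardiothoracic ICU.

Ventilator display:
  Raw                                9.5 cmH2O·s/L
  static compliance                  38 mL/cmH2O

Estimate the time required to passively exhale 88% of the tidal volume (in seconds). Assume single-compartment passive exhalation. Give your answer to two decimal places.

τ = R × C = 9.5 × 38 mL/cmH2O = 9.5 × 0.038 L/cmH2O = 0.361 s.
Exhaled fraction f = 1 − e^(−t/τ) → t = −τ·ln(1 − f) = −0.361·ln(0.12) = 0.7654 s.

0.77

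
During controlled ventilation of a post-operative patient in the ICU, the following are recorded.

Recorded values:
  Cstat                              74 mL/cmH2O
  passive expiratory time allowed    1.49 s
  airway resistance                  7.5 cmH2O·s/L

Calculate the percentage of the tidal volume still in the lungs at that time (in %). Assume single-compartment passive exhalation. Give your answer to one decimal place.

6.8

τ = R × C = 7.5 × 74 mL/cmH2O = 7.5 × 0.074 L/cmH2O = 0.555 s.
Passive exhalation: V(t)/V₀ = e^(−t/τ) = e^(−1.49/0.555) = 0.06824.
Fraction remaining = 0.06824 → 6.824%.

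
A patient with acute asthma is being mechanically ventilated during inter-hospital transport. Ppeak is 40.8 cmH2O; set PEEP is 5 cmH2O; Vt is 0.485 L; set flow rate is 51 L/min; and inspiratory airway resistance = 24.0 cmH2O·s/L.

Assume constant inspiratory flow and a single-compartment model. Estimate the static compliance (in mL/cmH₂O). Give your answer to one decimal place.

31.5

Flow: 51 L/min ÷ 60 = 0.85 L/s.
Equation of motion (constant flow): PIP = Vt/C + R·V̇ + PEEP.
Vt/C = PIP − R·V̇ − PEEP = 40.8 − 24.0×0.85 − 5 = 40.8 − 20.4 − 5 = 15.4 cmH2O.
C = Vt / 15.4 = 485 / 15.4 = 31.494 mL/cmH2O.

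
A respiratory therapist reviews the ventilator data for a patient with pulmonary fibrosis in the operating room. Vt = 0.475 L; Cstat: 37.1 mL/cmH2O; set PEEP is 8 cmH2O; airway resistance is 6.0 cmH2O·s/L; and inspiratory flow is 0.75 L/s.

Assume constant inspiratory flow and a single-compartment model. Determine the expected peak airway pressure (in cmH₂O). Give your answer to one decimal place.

25.3

Equation of motion (constant flow): PIP = Vt/C + R·V̇ + PEEP.
PIP = 475/37.1 + 6.0×0.75 + 8 = 12.803 + 4.5 + 8 = 25.303 cmH2O.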